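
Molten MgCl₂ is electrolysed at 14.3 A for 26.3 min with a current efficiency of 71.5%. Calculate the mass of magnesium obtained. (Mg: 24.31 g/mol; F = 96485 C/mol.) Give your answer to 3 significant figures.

2.03 g

Q = 14.3 × 1578 = 22570 C
n(e⁻) = 22570 / 96485 = 0.2339 mol
Mg²⁺ + 2e⁻ → Mg, so theoretical m(Mg) = 0.1170 × 24.31 = 2.844 g
Actual mass = 71.5% × 2.844 = 2.03 g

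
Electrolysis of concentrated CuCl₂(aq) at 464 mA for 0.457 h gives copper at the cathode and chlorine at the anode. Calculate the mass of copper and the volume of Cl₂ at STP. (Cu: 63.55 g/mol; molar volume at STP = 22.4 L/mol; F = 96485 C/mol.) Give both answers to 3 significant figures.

0.251 g Cu; 0.0886 L Cl₂

Q = 0.464 × 1645.2 = 763.4 C; n(e⁻) = 763.4 / 96485 = 0.007912 mol
Cathode: Cu²⁺ + 2e⁻ → Cu → n(Cu) = 0.007912/2 = 0.003956 mol → 0.251 g
Anode: 2Cl⁻ → Cl₂ + 2e⁻ → n(Cl₂) = 0.007912/2 = 0.003956 mol → 0.0886 L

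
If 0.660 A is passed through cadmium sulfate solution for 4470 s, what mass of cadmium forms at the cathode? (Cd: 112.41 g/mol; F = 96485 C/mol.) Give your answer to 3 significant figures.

Q = 0.660 A × 4470 s = 2950 C
n(e⁻) = Q/F = 2950/96485 = 0.03057 mol
Cd²⁺ + 2e⁻ → Cd, so n(Cd) = 0.03057 / 2 = 0.01529 mol
m = 0.01529 × 112.41 = 1.72 g

1.72 g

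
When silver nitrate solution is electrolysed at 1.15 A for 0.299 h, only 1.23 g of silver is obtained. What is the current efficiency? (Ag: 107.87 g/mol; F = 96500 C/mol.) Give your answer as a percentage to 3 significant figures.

88.9%

Q = 1.15 × 1076.4 = 1238 C
n(e⁻) = 1238 / 96500 = 0.01283 mol
Ag⁺ + e⁻ → Ag, so theoretical n(Ag) = 0.01283 mol → 1.384 g
Efficiency = 1.23 / 1.384 = 0.8887 = 88.9%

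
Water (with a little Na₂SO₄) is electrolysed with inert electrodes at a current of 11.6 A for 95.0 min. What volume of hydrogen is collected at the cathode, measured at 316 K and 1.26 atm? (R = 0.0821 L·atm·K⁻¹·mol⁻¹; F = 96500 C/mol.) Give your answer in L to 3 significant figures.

Charge passed = 11.6 × 5700 = 66120 C
n(e⁻) = Q/F = 66120/96500 = 0.6852 mol
2H⁺ + 2e⁻ → H₂, so n(H₂) = 0.6852 / 2 = 0.3426 mol
V = nRT/P = 0.3426 × 0.0821 × 316 / 1.26 = 7.054 L

7.05 L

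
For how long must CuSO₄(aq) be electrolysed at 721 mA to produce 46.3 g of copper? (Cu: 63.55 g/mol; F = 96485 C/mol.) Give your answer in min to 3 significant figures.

n(Cu) = 46.3 / 63.55 = 0.7286 mol
Cu²⁺ + 2e⁻ → Cu, so n(e⁻) = 2 × 0.7286 = 1.457 mol
Q = 1.457 × 96485 = 1.406×10^5 C
t = Q / I = 1.406×10^5 / 0.721 = 1.950×10^5 s = 3250 min

3250 min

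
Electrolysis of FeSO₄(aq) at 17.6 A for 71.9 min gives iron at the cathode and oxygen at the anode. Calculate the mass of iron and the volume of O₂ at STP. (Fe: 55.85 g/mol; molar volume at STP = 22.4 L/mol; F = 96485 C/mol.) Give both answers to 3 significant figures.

22.0 g Fe; 4.41 L O₂

Q = 17.6 × 4314 = 75930 C; n(e⁻) = 75930 / 96485 = 0.7870 mol
Cathode: Fe²⁺ + 2e⁻ → Fe → n(Fe) = 0.7870/2 = 0.3935 mol → 22.0 g
Anode: 2H₂O → O₂ + 4H⁺ + 4e⁻ → n(O₂) = 0.7870/4 = 0.1968 mol → 4.41 L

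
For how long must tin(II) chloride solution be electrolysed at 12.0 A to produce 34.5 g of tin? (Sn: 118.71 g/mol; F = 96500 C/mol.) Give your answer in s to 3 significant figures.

4670 s

n(Sn) = 34.5 / 118.71 = 0.2906 mol
Sn²⁺ + 2e⁻ → Sn, so n(e⁻) = 2 × 0.2906 = 0.5812 mol
Q = 0.5812 × 96500 = 56090 C
t = Q / I = 56090 / 12.0 = 4674 s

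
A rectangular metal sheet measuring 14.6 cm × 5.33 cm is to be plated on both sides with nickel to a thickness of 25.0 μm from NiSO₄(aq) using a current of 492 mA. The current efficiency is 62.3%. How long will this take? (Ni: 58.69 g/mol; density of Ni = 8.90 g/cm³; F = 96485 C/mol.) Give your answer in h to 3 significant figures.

Plated area = 2 × 14.6 × 5.33 = 155.6 cm²
Volume = 155.6 × 25.0×10⁻⁴ cm = 0.3890 cm³
m(Ni) = 0.3890 × 8.90 = 3.462 g
n(Ni) = 3.462 / 58.69 = 0.05899 mol; n(e⁻) = 2 × 0.05899 = 0.1180 mol
Q = 0.1180 × 96485 / 0.623 = 18270 C
t = 18270 / 0.492 = 37130 s = 10.3 h

10.3 h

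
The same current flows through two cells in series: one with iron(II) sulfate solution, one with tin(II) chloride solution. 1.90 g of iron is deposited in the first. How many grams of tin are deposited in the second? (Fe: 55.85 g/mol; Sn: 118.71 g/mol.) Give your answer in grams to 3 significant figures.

4.04 g

n(Fe) = 1.90 / 55.85 = 0.03402 mol
Fe²⁺ + 2e⁻ → Fe, so n(e⁻) = 2 × 0.03402 = 0.06804 mol
Same current for the same time ⇒ same n(e⁻) = 0.06804 mol in both cells.
Sn²⁺ + 2e⁻ → Sn, so n(Sn) = 0.06804 / 2 = 0.03402 mol
m(Sn) = 0.03402 × 118.71 = 4.04 g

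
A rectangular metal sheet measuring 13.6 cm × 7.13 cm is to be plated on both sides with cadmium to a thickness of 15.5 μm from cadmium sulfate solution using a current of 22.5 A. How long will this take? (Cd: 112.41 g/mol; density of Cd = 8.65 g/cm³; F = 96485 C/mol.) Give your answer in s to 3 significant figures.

198 s

Plated area = 2 × 13.6 × 7.13 = 193.9 cm²
Volume = 193.9 × 15.5×10⁻⁴ cm = 0.3005 cm³
m(Cd) = 0.3005 × 8.65 = 2.599 g
n(Cd) = 2.599 / 112.41 = 0.02312 mol; n(e⁻) = 2 × 0.02312 = 0.04624 mol
Q = 0.04624 × 96485 = 4461 C
t = 4461 / 22.5 = 198.3 s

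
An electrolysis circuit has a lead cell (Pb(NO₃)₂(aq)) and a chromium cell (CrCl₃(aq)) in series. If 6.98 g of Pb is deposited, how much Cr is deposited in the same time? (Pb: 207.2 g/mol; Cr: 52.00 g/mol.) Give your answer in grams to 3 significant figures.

n(Pb) = 6.98 / 207.2 = 0.03369 mol
Pb²⁺ + 2e⁻ → Pb, so n(e⁻) = 2 × 0.03369 = 0.06738 mol
Since the cells are in series, n(e⁻) in the Cr cell is also 0.06738 mol.
Cr³⁺ + 3e⁻ → Cr, so n(Cr) = 0.06738 / 3 = 0.02246 mol
m(Cr) = 0.02246 × 52.00 = 1.17 g

1.17 g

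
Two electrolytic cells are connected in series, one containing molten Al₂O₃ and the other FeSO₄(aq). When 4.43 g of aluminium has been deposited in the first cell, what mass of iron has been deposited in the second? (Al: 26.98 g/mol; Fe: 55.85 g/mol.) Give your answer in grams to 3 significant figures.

13.8 g

n(Al) = 4.43 / 26.98 = 0.1642 mol
Al³⁺ + 3e⁻ → Al, so n(e⁻) = 3 × 0.1642 = 0.4926 mol
The cells are in series, so the same charge (and hence the same n(e⁻) = 0.4926 mol) passes through both.
Fe²⁺ + 2e⁻ → Fe, so n(Fe) = 0.4926 / 2 = 0.2463 mol
m(Fe) = 0.2463 × 55.85 = 13.8 g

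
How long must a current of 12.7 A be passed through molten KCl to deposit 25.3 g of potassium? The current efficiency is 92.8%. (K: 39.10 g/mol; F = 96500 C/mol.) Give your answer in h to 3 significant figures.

n(K) = 25.3 / 39.10 = 0.6471 mol
K⁺ + e⁻ → K, so n(e⁻) = 0.6471 mol
Q = 0.6471 × 96500 / 0.928 = 67290 C
t = Q / I = 67290 / 12.7 = 5298 s = 1.47 h

1.47 h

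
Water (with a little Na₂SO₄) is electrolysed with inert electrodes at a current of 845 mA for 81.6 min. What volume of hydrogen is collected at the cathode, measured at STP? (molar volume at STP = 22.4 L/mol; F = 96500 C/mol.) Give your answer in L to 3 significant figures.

Charge passed = 0.845 × 4896 = 4137 C
n(e⁻) = Q/F = 4137/96500 = 0.04287 mol
2H⁺ + 2e⁻ → H₂, so n(H₂) = 0.04287 / 2 = 0.02144 mol
V = 0.02144 × 22.4 = 0.4803 L

0.480 L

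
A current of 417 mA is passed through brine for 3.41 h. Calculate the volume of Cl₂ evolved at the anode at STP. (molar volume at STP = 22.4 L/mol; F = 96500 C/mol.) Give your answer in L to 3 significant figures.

Q = 0.417 A × 12276 s = 5119 C
Moles of electrons = 5119 / 96500 = 0.05305 mol
2Cl⁻ → Cl₂ + 2e⁻, so n(Cl₂) = 0.05305 / 2 = 0.02653 mol
V = 0.02653 × 22.4 = 0.5943 L

0.594 L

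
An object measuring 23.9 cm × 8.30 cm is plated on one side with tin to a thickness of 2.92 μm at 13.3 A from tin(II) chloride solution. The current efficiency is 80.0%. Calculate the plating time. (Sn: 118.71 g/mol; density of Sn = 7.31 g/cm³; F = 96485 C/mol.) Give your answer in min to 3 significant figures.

Plated area = 23.9 × 8.30 = 198.4 cm²
Volume = 198.4 × 2.92×10⁻⁴ cm = 0.05793 cm³
m(Sn) = 0.05793 × 7.31 = 0.4235 g
n(Sn) = 0.4235 / 118.71 = 0.003568 mol; n(e⁻) = 2 × 0.003568 = 0.007136 mol
Q = 0.007136 × 96485 / 0.800 = 860.6 C
t = 860.6 / 13.3 = 64.71 s = 1.08 min

1.08 min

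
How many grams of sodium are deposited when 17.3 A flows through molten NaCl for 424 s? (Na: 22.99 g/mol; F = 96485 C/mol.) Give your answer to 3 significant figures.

Q = 17.3 A × 424 s = 7335 C
Moles of electrons = 7335 / 96485 = 0.07602 mol
Na⁺ + e⁻ → Na, so n(Na) = 0.07602 mol
m = 0.07602 × 22.99 = 1.75 g

1.75 g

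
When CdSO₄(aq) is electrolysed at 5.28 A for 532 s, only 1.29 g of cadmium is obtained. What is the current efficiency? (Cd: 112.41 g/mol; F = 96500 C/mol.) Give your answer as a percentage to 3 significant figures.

Q = 5.28 × 532 = 2809 C
n(e⁻) = 2809 / 96500 = 0.02911 mol
Cd²⁺ + 2e⁻ → Cd, so theoretical n(Cd) = 0.01456 mol → 1.637 g
Efficiency = 1.29 / 1.637 = 0.7880 = 78.8%

78.8%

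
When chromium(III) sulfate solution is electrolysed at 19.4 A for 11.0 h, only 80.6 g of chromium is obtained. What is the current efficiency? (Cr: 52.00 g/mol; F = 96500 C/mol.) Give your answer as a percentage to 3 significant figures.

58.4%

Q = 19.4 × 39600 = 7.682×10^5 C
n(e⁻) = 7.682×10^5 / 96500 = 7.961 mol
Cr³⁺ + 3e⁻ → Cr, so theoretical n(Cr) = 2.654 mol → 138.0 g
Efficiency = 80.6 / 138.0 = 0.5841 = 58.4%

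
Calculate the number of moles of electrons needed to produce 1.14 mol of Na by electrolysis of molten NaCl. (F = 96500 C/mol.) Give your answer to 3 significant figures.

1.14 mol

Na⁺ + e⁻ → Na, so n(e⁻) = 1 × 1.14 = 1.140 mol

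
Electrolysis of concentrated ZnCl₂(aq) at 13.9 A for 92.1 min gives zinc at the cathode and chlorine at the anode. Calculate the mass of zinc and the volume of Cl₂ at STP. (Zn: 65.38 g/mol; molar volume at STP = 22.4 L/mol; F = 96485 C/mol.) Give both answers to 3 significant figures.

Q = 13.9 × 5526 = 76810 C; n(e⁻) = 76810 / 96485 = 0.7961 mol
Cathode: Zn²⁺ + 2e⁻ → Zn → n(Zn) = 0.7961/2 = 0.3981 mol → 26.0 g
Anode: 2Cl⁻ → Cl₂ + 2e⁻ → n(Cl₂) = 0.7961/2 = 0.3981 mol → 8.92 L

26.0 g Zn; 8.92 L Cl₂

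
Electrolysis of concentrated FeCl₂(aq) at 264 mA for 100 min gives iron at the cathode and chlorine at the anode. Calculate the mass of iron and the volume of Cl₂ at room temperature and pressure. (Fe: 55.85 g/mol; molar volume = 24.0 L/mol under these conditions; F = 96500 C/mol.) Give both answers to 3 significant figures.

Q = 0.264 × 6000 = 1584 C; n(e⁻) = 1584 / 96500 = 0.01641 mol
Cathode: Fe²⁺ + 2e⁻ → Fe → n(Fe) = 0.01641/2 = 0.008205 mol → 0.458 g
Anode: 2Cl⁻ → Cl₂ + 2e⁻ → n(Cl₂) = 0.01641/2 = 0.008205 mol → 0.197 L

0.458 g Fe; 0.197 L Cl₂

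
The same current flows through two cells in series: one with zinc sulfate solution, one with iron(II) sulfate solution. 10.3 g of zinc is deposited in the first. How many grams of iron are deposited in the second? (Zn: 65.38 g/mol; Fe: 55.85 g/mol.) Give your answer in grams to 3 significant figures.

8.80 g

n(Zn) = 10.3 / 65.38 = 0.1575 mol
Zn²⁺ + 2e⁻ → Zn, so n(e⁻) = 2 × 0.1575 = 0.3150 mol
The cells are in series, so the same charge (and hence the same n(e⁻) = 0.3150 mol) passes through both.
Fe²⁺ + 2e⁻ → Fe, so n(Fe) = 0.3150 / 2 = 0.1575 mol
m(Fe) = 0.1575 × 55.85 = 8.80 g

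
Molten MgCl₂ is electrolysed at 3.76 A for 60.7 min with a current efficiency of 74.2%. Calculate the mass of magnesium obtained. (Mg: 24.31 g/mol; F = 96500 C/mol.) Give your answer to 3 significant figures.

1.28 g

Q = 3.76 × 3642 = 13690 C
n(e⁻) = 13690 / 96500 = 0.1419 mol
Mg²⁺ + 2e⁻ → Mg, so theoretical m(Mg) = 0.07095 × 24.31 = 1.725 g
Actual mass = 74.2% × 1.725 = 1.28 g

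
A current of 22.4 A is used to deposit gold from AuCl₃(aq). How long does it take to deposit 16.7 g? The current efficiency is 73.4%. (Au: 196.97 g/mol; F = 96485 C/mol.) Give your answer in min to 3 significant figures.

24.9 min

n(Au) = 16.7 / 196.97 = 0.08478 mol
Au³⁺ + 3e⁻ → Au, so n(e⁻) = 3 × 0.08478 = 0.2543 mol
Q = 0.2543 × 96485 / 0.734 = 33430 C
t = Q / I = 33430 / 22.4 = 1492 s = 24.9 min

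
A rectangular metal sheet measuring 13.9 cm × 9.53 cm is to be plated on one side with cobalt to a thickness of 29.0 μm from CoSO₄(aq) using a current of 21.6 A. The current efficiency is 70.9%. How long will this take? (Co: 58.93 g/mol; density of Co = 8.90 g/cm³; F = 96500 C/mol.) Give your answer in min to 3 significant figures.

Plated area = 13.9 × 9.53 = 132.5 cm²
Volume = 132.5 × 29.0×10⁻⁴ cm = 0.3843 cm³
m(Co) = 0.3843 × 8.90 = 3.420 g
n(Co) = 3.420 / 58.93 = 0.05803 mol; n(e⁻) = 2 × 0.05803 = 0.1161 mol
Q = 0.1161 × 96500 / 0.709 = 15800 C
t = 15800 / 21.6 = 731.5 s = 12.2 min

12.2 min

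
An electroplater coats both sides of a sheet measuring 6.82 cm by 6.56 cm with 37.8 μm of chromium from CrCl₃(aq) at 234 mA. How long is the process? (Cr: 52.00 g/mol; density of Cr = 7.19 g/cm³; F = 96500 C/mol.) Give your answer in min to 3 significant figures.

Plated area = 2 × 6.82 × 6.56 = 89.48 cm²
Volume = 89.48 × 37.8×10⁻⁴ cm = 0.3382 cm³
m(Cr) = 0.3382 × 7.19 = 2.432 g
n(Cr) = 2.432 / 52.00 = 0.04677 mol; n(e⁻) = 3 × 0.04677 = 0.1403 mol
Q = 0.1403 × 96500 = 13540 C
t = 13540 / 0.234 = 57860 s = 964 min

964 min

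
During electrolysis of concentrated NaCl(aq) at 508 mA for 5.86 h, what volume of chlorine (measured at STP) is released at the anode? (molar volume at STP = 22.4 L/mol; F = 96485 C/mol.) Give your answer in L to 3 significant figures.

1.24 L

Q = 0.508 A × 21096 s = 10720 C
Moles of electrons = 10720 / 96485 = 0.1111 mol
2Cl⁻ → Cl₂ + 2e⁻, so n(Cl₂) = 0.1111 / 2 = 0.05555 mol
V = 0.05555 × 22.4 = 1.244 L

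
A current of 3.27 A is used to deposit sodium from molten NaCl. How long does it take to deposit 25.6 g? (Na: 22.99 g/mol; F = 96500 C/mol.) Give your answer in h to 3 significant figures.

n(Na) = 25.6 / 22.99 = 1.114 mol
Na⁺ + e⁻ → Na, so n(e⁻) = 1.114 mol
Q = 1.114 × 96500 = 1.075×10^5 C
t = Q / I = 1.075×10^5 / 3.27 = 32870 s = 9.13 h

9.13 h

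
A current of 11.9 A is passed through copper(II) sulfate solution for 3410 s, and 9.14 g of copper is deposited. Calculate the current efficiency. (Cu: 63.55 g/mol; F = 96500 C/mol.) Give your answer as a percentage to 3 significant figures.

Q = 11.9 × 3410 = 40580 C
n(e⁻) = 40580 / 96500 = 0.4205 mol
Cu²⁺ + 2e⁻ → Cu, so theoretical n(Cu) = 0.2103 mol → 13.36 g
Efficiency = 9.14 / 13.36 = 0.6841 = 68.4%

68.4%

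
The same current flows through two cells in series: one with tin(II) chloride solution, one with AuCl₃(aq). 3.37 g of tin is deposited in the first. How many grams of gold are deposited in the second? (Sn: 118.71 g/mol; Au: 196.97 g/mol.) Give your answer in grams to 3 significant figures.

n(Sn) = 3.37 / 118.71 = 0.02839 mol
Sn²⁺ + 2e⁻ → Sn, so n(e⁻) = 2 × 0.02839 = 0.05678 mol
Since the cells are in series, n(e⁻) in the Au cell is also 0.05678 mol.
Au³⁺ + 3e⁻ → Au, so n(Au) = 0.05678 / 3 = 0.01893 mol
m(Au) = 0.01893 × 196.97 = 3.73 g

3.73 g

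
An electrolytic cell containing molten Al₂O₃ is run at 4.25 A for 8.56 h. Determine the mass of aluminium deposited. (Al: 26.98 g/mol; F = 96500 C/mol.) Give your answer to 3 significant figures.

Charge passed = 4.25 × 30816 = 1.310×10^5 C
n(e⁻) = Q/F = 1.310×10^5/96500 = 1.358 mol
Al³⁺ + 3e⁻ → Al, so n(Al) = 1.358 / 3 = 0.4527 mol
m = 0.4527 × 26.98 = 12.2 g

12.2 g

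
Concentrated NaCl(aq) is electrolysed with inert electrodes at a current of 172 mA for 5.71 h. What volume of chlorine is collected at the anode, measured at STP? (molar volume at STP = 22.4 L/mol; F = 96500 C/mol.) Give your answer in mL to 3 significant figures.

410 mL

Q = It = 0.172 × 20556 = 3536 C
n(e⁻) = Q/F = 3536/96500 = 0.03664 mol
2Cl⁻ → Cl₂ + 2e⁻, so n(Cl₂) = 0.03664 / 2 = 0.01832 mol
V = 0.01832 × 22.4 = 0.4104 L
= 410 mL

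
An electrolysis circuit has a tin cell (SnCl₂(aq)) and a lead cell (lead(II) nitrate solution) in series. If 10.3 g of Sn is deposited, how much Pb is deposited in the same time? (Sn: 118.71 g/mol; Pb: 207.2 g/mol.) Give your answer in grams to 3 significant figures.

n(Sn) = 10.3 / 118.71 = 0.08677 mol
Sn²⁺ + 2e⁻ → Sn, so n(e⁻) = 2 × 0.08677 = 0.1735 mol
Since the cells are in series, n(e⁻) in the Pb cell is also 0.1735 mol.
Pb²⁺ + 2e⁻ → Pb, so n(Pb) = 0.1735 / 2 = 0.08675 mol
m(Pb) = 0.08675 × 207.2 = 18.0 g

18.0 g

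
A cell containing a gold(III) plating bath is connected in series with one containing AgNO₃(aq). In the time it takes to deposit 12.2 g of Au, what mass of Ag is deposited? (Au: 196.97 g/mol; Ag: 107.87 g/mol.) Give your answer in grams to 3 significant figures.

n(Au) = 12.2 / 196.97 = 0.06194 mol
Au³⁺ + 3e⁻ → Au, so n(e⁻) = 3 × 0.06194 = 0.1858 mol
In series, the same 0.1858 mol of electrons flows through the second cell.
Ag⁺ + e⁻ → Ag, so n(Ag) = 0.1858 mol
m(Ag) = 0.1858 × 107.87 = 20.0 g

20.0 g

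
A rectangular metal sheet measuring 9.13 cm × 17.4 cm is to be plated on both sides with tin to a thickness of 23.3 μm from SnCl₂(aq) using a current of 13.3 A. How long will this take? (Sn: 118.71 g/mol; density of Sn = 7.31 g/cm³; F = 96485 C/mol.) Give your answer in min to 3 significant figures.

Plated area = 2 × 9.13 × 17.4 = 317.7 cm²
Volume = 317.7 × 23.3×10⁻⁴ cm = 0.7402 cm³
m(Sn) = 0.7402 × 7.31 = 5.411 g
n(Sn) = 5.411 / 118.71 = 0.04558 mol; n(e⁻) = 2 × 0.04558 = 0.09116 mol
Q = 0.09116 × 96485 = 8796 C
t = 8796 / 13.3 = 661.4 s = 11.0 min

11.0 min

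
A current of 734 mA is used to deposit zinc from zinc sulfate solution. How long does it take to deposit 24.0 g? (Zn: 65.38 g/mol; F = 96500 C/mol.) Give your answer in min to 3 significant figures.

1610 min

n(Zn) = 24.0 / 65.38 = 0.3671 mol
Zn²⁺ + 2e⁻ → Zn, so n(e⁻) = 2 × 0.3671 = 0.7342 mol
Q = 0.7342 × 96500 = 70850 C
t = Q / I = 70850 / 0.734 = 96530 s = 1610 min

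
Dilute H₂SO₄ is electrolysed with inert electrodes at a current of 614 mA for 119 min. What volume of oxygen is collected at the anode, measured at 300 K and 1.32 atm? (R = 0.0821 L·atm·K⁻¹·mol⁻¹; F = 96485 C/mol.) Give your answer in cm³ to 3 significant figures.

212 cm³

Q = 0.614 A × 7140 s = 4384 C
n(e⁻) = 4384 / 96485 = 0.04544 mol
2H₂O → O₂ + 4H⁺ + 4e⁻, so n(O₂) = 0.04544 / 4 = 0.01136 mol
V = nRT/P = 0.01136 × 0.0821 × 300 / 1.32 = 0.2120 L
= 212 cm³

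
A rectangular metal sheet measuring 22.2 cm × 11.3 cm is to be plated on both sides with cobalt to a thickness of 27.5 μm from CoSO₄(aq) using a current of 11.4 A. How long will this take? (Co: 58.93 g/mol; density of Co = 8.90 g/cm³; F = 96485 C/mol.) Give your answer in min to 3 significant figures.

58.8 min

Plated area = 2 × 22.2 × 11.3 = 501.7 cm²
Volume = 501.7 × 27.5×10⁻⁴ cm = 1.380 cm³
m(Co) = 1.380 × 8.90 = 12.28 g
n(Co) = 12.28 / 58.93 = 0.2084 mol; n(e⁻) = 2 × 0.2084 = 0.4168 mol
Q = 0.4168 × 96485 = 40210 C
t = 40210 / 11.4 = 3527 s = 58.8 min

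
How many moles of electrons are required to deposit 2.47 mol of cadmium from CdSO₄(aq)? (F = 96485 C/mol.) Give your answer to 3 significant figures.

Cd²⁺ + 2e⁻ → Cd, so n(e⁻) = 2 × 2.47 = 4.940 mol

4.94 mol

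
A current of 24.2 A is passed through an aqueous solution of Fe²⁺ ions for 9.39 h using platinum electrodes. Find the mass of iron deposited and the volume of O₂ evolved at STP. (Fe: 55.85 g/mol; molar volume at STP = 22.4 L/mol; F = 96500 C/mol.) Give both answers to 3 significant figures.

237 g Fe; 47.5 L O₂

Q = 24.2 × 33804 = 8.181×10^5 C; n(e⁻) = 8.181×10^5 / 96500 = 8.478 mol
Cathode: Fe²⁺ + 2e⁻ → Fe → n(Fe) = 8.478/2 = 4.239 mol → 237 g
Anode: 2H₂O → O₂ + 4H⁺ + 4e⁻ → n(O₂) = 8.478/4 = 2.120 mol → 47.5 L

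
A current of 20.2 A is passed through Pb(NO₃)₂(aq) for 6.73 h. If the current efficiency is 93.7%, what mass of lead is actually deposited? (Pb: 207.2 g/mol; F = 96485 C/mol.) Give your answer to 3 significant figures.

Q = 20.2 × 24228 = 4.894×10^5 C
n(e⁻) = 4.894×10^5 / 96485 = 5.072 mol
Pb²⁺ + 2e⁻ → Pb, so theoretical m(Pb) = 2.536 × 207.2 = 525.5 g
Actual mass = 93.7% × 525.5 = 492 g

492 g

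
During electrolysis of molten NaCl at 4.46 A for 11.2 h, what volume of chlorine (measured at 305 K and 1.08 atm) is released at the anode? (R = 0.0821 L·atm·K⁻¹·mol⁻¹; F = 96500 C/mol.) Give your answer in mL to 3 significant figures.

Q = 4.46 A × 40320 s = 1.798×10^5 C
n(e⁻) = Q/F = 1.798×10^5/96500 = 1.863 mol
2Cl⁻ → Cl₂ + 2e⁻, so n(Cl₂) = 1.863 / 2 = 0.9315 mol
V = nRT/P = 0.9315 × 0.0821 × 305 / 1.08 = 21.60 L
= 21600 mL

21600 mL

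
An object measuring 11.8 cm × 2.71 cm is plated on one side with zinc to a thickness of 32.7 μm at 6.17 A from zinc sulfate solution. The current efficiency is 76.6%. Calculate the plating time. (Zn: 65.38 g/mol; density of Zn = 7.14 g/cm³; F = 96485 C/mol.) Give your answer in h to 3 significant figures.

0.130 h

Plated area = 11.8 × 2.71 = 31.98 cm²
Volume = 31.98 × 32.7×10⁻⁴ cm = 0.1046 cm³
m(Zn) = 0.1046 × 7.14 = 0.7468 g
n(Zn) = 0.7468 / 65.38 = 0.01142 mol; n(e⁻) = 2 × 0.01142 = 0.02284 mol
Q = 0.02284 × 96485 / 0.766 = 2877 C
t = 2877 / 6.17 = 466.3 s = 0.130 h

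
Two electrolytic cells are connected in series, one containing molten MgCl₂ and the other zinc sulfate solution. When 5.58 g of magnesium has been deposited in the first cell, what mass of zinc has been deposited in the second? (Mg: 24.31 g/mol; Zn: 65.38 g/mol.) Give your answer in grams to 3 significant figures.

n(Mg) = 5.58 / 24.31 = 0.2295 mol
Mg²⁺ + 2e⁻ → Mg, so n(e⁻) = 2 × 0.2295 = 0.4590 mol
Since the cells are in series, n(e⁻) in the Zn cell is also 0.4590 mol.
Zn²⁺ + 2e⁻ → Zn, so n(Zn) = 0.4590 / 2 = 0.2295 mol
m(Zn) = 0.2295 × 65.38 = 15.0 g

15.0 g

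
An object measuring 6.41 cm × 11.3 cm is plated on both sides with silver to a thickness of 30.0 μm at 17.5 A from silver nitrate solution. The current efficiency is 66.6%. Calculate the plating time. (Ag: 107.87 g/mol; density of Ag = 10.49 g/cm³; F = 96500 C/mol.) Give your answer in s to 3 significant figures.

Plated area = 2 × 6.41 × 11.3 = 144.9 cm²
Volume = 144.9 × 30.0×10⁻⁴ cm = 0.4347 cm³
m(Ag) = 0.4347 × 10.49 = 4.560 g
n(Ag) = 4.560 / 107.87 = 0.04227 mol; n(e⁻) = 0.04227 mol
Q = 0.04227 × 96500 / 0.666 = 6125 C
t = 6125 / 17.5 = 350.0 s

350 s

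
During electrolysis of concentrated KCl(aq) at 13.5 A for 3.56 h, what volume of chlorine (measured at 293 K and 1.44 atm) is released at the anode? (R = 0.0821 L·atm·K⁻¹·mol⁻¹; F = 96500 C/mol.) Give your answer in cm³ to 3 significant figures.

Charge passed = 13.5 × 12816 = 1.730×10^5 C
n(e⁻) = Q/F = 1.730×10^5/96500 = 1.793 mol
2Cl⁻ → Cl₂ + 2e⁻, so n(Cl₂) = 1.793 / 2 = 0.8965 mol
V = nRT/P = 0.8965 × 0.0821 × 293 / 1.44 = 14.98 L
= 15000 cm³

15000 cm³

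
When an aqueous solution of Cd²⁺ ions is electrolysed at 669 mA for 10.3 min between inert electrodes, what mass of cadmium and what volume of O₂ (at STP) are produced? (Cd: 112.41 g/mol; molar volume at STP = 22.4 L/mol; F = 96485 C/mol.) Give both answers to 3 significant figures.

0.241 g Cd; 0.0240 L O₂

Q = 0.669 × 618 = 413.4 C; n(e⁻) = 413.4 / 96485 = 0.004285 mol
Cathode: Cd²⁺ + 2e⁻ → Cd → n(Cd) = 0.004285/2 = 0.002143 mol → 0.241 g
Anode: 2H₂O → O₂ + 4H⁺ + 4e⁻ → n(O₂) = 0.004285/4 = 0.001071 mol → 0.0240 L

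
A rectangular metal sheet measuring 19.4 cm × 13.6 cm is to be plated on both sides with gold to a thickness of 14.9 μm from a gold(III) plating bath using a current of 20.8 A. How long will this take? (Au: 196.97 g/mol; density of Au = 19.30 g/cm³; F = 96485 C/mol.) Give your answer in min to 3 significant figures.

Plated area = 2 × 19.4 × 13.6 = 527.7 cm²
Volume = 527.7 × 14.9×10⁻⁴ cm = 0.7863 cm³
m(Au) = 0.7863 × 19.30 = 15.18 g
n(Au) = 15.18 / 196.97 = 0.07707 mol; n(e⁻) = 3 × 0.07707 = 0.2312 mol
Q = 0.2312 × 96485 = 22310 C
t = 22310 / 20.8 = 1073 s = 17.9 min

17.9 min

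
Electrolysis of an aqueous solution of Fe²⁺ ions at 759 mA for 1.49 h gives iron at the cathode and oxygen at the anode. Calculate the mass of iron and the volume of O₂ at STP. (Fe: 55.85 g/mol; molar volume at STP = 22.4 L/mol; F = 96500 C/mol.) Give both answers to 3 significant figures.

Q = 0.759 × 5364 = 4071 C; n(e⁻) = 4071 / 96500 = 0.04219 mol
Cathode: Fe²⁺ + 2e⁻ → Fe → n(Fe) = 0.04219/2 = 0.02110 mol → 1.18 g
Anode: 2H₂O → O₂ + 4H⁺ + 4e⁻ → n(O₂) = 0.04219/4 = 0.01055 mol → 0.236 L

1.18 g Fe; 0.236 L O₂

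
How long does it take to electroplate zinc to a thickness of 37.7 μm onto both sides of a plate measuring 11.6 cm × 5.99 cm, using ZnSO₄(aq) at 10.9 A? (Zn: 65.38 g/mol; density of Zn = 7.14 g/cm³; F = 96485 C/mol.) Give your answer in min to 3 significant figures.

Plated area = 2 × 11.6 × 5.99 = 139.0 cm²
Volume = 139.0 × 37.7×10⁻⁴ cm = 0.5240 cm³
m(Zn) = 0.5240 × 7.14 = 3.741 g
n(Zn) = 3.741 / 65.38 = 0.05722 mol; n(e⁻) = 2 × 0.05722 = 0.1144 mol
Q = 0.1144 × 96485 = 11040 C
t = 11040 / 10.9 = 1013 s = 16.9 min

16.9 min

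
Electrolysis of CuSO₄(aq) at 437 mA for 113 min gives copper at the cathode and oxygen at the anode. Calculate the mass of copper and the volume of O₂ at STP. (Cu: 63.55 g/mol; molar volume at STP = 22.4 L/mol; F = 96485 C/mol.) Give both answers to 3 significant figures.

Q = 0.437 × 6780 = 2963 C; n(e⁻) = 2963 / 96485 = 0.03071 mol
Cathode: Cu²⁺ + 2e⁻ → Cu → n(Cu) = 0.03071/2 = 0.01536 mol → 0.976 g
Anode: 2H₂O → O₂ + 4H⁺ + 4e⁻ → n(O₂) = 0.03071/4 = 0.007678 mol → 0.172 L

0.976 g Cu; 0.172 L O₂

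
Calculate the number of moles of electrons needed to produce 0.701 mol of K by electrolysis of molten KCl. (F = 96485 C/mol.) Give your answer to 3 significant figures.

0.701 mol

K⁺ + e⁻ → K, so n(e⁻) = 1 × 0.701 = 0.7010 mol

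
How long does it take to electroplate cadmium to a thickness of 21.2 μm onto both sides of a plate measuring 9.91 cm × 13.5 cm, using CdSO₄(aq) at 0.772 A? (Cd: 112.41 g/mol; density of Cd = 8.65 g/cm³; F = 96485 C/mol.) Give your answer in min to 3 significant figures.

Plated area = 2 × 9.91 × 13.5 = 267.6 cm²
Volume = 267.6 × 21.2×10⁻⁴ cm = 0.5673 cm³
m(Cd) = 0.5673 × 8.65 = 4.907 g
n(Cd) = 4.907 / 112.41 = 0.04365 mol; n(e⁻) = 2 × 0.04365 = 0.08730 mol
Q = 0.08730 × 96485 = 8423 C
t = 8423 / 0.772 = 10910 s = 182 min

182 min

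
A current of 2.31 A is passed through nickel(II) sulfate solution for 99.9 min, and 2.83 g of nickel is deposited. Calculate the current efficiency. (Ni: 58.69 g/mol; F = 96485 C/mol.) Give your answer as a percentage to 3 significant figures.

Q = 2.31 × 5994 = 13850 C
n(e⁻) = 13850 / 96485 = 0.1435 mol
Ni²⁺ + 2e⁻ → Ni, so theoretical n(Ni) = 0.07175 mol → 4.211 g
Efficiency = 2.83 / 4.211 = 0.6720 = 67.2%

67.2%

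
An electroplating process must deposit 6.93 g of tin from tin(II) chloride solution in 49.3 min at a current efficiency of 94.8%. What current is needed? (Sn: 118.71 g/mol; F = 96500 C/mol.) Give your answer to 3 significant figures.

4.02 A

n(Sn) = 6.93 / 118.71 = 0.05838 mol
Sn²⁺ + 2e⁻ → Sn, so n(e⁻) = 2 × 0.05838 = 0.1168 mol
Q = 0.1168 × 96500 / 0.948 = 11890 C
I = Q / t = 11890 / 2958 s = 4.02 A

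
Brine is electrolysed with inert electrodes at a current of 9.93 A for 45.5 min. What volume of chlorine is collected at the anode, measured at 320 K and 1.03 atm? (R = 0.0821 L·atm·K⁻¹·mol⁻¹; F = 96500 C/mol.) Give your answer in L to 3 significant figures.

3.58 L

Q = It = 9.93 × 2730 = 27110 C
n(e⁻) = 27110 / 96500 = 0.2809 mol
2Cl⁻ → Cl₂ + 2e⁻, so n(Cl₂) = 0.2809 / 2 = 0.1405 mol
V = nRT/P = 0.1405 × 0.0821 × 320 / 1.03 = 3.584 L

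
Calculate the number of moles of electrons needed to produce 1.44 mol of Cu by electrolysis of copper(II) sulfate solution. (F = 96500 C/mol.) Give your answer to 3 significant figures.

Cu²⁺ + 2e⁻ → Cu, so n(e⁻) = 2 × 1.44 = 2.880 mol

2.88 mol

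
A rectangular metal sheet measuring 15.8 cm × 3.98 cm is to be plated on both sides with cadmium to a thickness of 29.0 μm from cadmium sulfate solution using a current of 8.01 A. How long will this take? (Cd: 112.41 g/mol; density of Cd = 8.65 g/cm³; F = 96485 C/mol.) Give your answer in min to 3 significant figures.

Plated area = 2 × 15.8 × 3.98 = 125.8 cm²
Volume = 125.8 × 29.0×10⁻⁴ cm = 0.3648 cm³
m(Cd) = 0.3648 × 8.65 = 3.156 g
n(Cd) = 3.156 / 112.41 = 0.02808 mol; n(e⁻) = 2 × 0.02808 = 0.05616 mol
Q = 0.05616 × 96485 = 5419 C
t = 5419 / 8.01 = 676.5 s = 11.3 min

11.3 min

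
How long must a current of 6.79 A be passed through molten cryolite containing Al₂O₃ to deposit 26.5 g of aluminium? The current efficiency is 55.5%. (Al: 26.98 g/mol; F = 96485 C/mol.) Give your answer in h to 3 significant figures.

n(Al) = 26.5 / 26.98 = 0.9822 mol
Al³⁺ + 3e⁻ → Al, so n(e⁻) = 3 × 0.9822 = 2.947 mol
Q = 2.947 × 96485 / 0.555 = 5.123×10^5 C
t = Q / I = 5.123×10^5 / 6.79 = 75450 s = 21.0 h

21.0 h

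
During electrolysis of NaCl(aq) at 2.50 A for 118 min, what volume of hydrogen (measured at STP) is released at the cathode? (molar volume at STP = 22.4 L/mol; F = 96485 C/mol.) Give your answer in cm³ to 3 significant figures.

2050 cm³

Q = It = 2.50 × 7080 = 17700 C
n(e⁻) = Q/F = 17700/96485 = 0.1834 mol
2H⁺ + 2e⁻ → H₂, so n(H₂) = 0.1834 / 2 = 0.09170 mol
V = 0.09170 × 22.4 = 2.054 L
= 2050 cm³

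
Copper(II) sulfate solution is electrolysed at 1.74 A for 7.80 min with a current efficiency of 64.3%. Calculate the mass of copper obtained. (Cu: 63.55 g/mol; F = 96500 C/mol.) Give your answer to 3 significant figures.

0.172 g

Q = 1.74 × 468 = 814.3 C
n(e⁻) = 814.3 / 96500 = 0.008438 mol
Cu²⁺ + 2e⁻ → Cu, so theoretical m(Cu) = 0.004219 × 63.55 = 0.2681 g
Actual mass = 64.3% × 0.2681 = 0.172 g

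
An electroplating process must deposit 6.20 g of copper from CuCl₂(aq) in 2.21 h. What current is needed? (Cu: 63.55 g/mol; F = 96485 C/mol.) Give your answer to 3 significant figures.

n(Cu) = 6.20 / 63.55 = 0.09756 mol
Cu²⁺ + 2e⁻ → Cu, so n(e⁻) = 2 × 0.09756 = 0.1951 mol
Q = 0.1951 × 96485 = 18820 C
I = Q / t = 18820 / 7956 s = 2.37 A

2.37 A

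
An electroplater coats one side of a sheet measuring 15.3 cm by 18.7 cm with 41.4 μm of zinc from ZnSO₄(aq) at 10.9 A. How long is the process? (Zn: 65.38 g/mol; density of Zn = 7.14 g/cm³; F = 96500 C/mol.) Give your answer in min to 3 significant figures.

Plated area = 15.3 × 18.7 = 286.1 cm²
Volume = 286.1 × 41.4×10⁻⁴ cm = 1.184 cm³
m(Zn) = 1.184 × 7.14 = 8.454 g
n(Zn) = 8.454 / 65.38 = 0.1293 mol; n(e⁻) = 2 × 0.1293 = 0.2586 mol
Q = 0.2586 × 96500 = 24950 C
t = 24950 / 10.9 = 2289 s = 38.2 min

38.2 min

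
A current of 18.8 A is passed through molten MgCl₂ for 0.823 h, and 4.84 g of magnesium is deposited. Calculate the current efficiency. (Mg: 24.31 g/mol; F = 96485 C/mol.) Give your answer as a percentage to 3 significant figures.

Q = 18.8 × 2962.8 = 55700 C
n(e⁻) = 55700 / 96485 = 0.5773 mol
Mg²⁺ + 2e⁻ → Mg, so theoretical n(Mg) = 0.2887 mol → 7.018 g
Efficiency = 4.84 / 7.018 = 0.6897 = 69.0%

69.0%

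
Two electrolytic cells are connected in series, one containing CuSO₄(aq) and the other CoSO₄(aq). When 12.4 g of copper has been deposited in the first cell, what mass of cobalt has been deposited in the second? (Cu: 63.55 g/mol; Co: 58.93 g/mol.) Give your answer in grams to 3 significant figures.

n(Cu) = 12.4 / 63.55 = 0.1951 mol
Cu²⁺ + 2e⁻ → Cu, so n(e⁻) = 2 × 0.1951 = 0.3902 mol
Since the cells are in series, n(e⁻) in the Co cell is also 0.3902 mol.
Co²⁺ + 2e⁻ → Co, so n(Co) = 0.3902 / 2 = 0.1951 mol
m(Co) = 0.1951 × 58.93 = 11.5 g

11.5 g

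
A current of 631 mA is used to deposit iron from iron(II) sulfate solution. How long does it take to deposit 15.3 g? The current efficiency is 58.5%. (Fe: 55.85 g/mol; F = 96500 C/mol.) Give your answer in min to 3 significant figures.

n(Fe) = 15.3 / 55.85 = 0.2739 mol
Fe²⁺ + 2e⁻ → Fe, so n(e⁻) = 2 × 0.2739 = 0.5478 mol
Q = 0.5478 × 96500 / 0.585 = 90360 C
t = Q / I = 90360 / 0.631 = 1.432×10^5 s = 2390 min

2390 min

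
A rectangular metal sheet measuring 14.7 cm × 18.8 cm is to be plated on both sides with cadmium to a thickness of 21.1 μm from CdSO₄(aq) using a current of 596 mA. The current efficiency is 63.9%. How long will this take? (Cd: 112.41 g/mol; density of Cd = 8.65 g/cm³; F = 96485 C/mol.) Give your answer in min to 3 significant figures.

758 min

Plated area = 2 × 14.7 × 18.8 = 552.7 cm²
Volume = 552.7 × 21.1×10⁻⁴ cm = 1.166 cm³
m(Cd) = 1.166 × 8.65 = 10.09 g
n(Cd) = 10.09 / 112.41 = 0.08976 mol; n(e⁻) = 2 × 0.08976 = 0.1795 mol
Q = 0.1795 × 96485 / 0.639 = 27100 C
t = 27100 / 0.596 = 45470 s = 758 min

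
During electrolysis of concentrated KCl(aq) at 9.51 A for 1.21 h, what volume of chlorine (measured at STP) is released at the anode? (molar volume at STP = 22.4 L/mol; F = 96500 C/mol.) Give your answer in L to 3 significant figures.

4.81 L

Charge passed = 9.51 × 4356 = 41430 C
n(e⁻) = 41430 / 96500 = 0.4293 mol
2Cl⁻ → Cl₂ + 2e⁻, so n(Cl₂) = 0.4293 / 2 = 0.2147 mol
V = 0.2147 × 22.4 = 4.809 L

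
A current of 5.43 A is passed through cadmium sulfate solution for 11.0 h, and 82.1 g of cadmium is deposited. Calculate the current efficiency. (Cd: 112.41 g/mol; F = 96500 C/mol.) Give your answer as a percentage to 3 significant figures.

65.6%

Q = 5.43 × 39600 = 2.150×10^5 C
n(e⁻) = 2.150×10^5 / 96500 = 2.228 mol
Cd²⁺ + 2e⁻ → Cd, so theoretical n(Cd) = 1.114 mol → 125.2 g
Efficiency = 82.1 / 125.2 = 0.6558 = 65.6%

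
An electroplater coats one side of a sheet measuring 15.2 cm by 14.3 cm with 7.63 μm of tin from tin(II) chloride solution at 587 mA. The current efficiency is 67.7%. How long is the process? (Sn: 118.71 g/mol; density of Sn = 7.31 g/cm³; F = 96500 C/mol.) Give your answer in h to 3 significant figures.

1.38 h

Plated area = 15.2 × 14.3 = 217.4 cm²
Volume = 217.4 × 7.63×10⁻⁴ cm = 0.1659 cm³
m(Sn) = 0.1659 × 7.31 = 1.213 g
n(Sn) = 1.213 / 118.71 = 0.01022 mol; n(e⁻) = 2 × 0.01022 = 0.02044 mol
Q = 0.02044 × 96500 / 0.677 = 2914 C
t = 2914 / 0.587 = 4964 s = 1.38 h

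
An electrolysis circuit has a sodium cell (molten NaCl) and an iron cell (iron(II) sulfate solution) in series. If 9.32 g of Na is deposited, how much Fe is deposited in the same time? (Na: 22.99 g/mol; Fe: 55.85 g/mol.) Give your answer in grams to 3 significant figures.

11.3 g

n(Na) = 9.32 / 22.99 = 0.4054 mol
Na⁺ + e⁻ → Na, so n(e⁻) = 0.4054 mol
The cells are in series, so the same charge (and hence the same n(e⁻) = 0.4054 mol) passes through both.
Fe²⁺ + 2e⁻ → Fe, so n(Fe) = 0.4054 / 2 = 0.2027 mol
m(Fe) = 0.2027 × 55.85 = 11.3 g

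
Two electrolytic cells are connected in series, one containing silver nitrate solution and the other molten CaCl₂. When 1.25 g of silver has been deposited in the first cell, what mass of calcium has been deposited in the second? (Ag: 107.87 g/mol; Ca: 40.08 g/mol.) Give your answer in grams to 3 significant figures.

n(Ag) = 1.25 / 107.87 = 0.01159 mol
Ag⁺ + e⁻ → Ag, so n(e⁻) = 0.01159 mol
In series, the same 0.01159 mol of electrons flows through the second cell.
Ca²⁺ + 2e⁻ → Ca, so n(Ca) = 0.01159 / 2 = 0.005795 mol
m(Ca) = 0.005795 × 40.08 = 0.232 g

0.232 g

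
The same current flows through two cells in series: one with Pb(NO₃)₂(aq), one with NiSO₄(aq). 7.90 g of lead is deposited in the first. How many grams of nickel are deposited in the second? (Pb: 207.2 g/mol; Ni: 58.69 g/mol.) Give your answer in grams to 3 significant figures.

n(Pb) = 7.90 / 207.2 = 0.03813 mol
Pb²⁺ + 2e⁻ → Pb, so n(e⁻) = 2 × 0.03813 = 0.07626 mol
In series, the same 0.07626 mol of electrons flows through the second cell.
Ni²⁺ + 2e⁻ → Ni, so n(Ni) = 0.07626 / 2 = 0.03813 mol
m(Ni) = 0.03813 × 58.69 = 2.24 g

2.24 g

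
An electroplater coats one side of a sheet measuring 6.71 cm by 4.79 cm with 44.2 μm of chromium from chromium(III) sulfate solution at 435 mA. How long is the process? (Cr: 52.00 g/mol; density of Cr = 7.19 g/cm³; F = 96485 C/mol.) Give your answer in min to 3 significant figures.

Plated area = 6.71 × 4.79 = 32.14 cm²
Volume = 32.14 × 44.2×10⁻⁴ cm = 0.1421 cm³
m(Cr) = 0.1421 × 7.19 = 1.022 g
n(Cr) = 1.022 / 52.00 = 0.01965 mol; n(e⁻) = 3 × 0.01965 = 0.05895 mol
Q = 0.05895 × 96485 = 5688 C
t = 5688 / 0.435 = 13080 s = 218 min

218 min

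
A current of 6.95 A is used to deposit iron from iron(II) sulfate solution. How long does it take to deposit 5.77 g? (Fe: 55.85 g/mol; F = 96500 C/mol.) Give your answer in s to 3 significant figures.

n(Fe) = 5.77 / 55.85 = 0.1033 mol
Fe²⁺ + 2e⁻ → Fe, so n(e⁻) = 2 × 0.1033 = 0.2066 mol
Q = 0.2066 × 96500 = 19940 C
t = Q / I = 19940 / 6.95 = 2869 s

2870 s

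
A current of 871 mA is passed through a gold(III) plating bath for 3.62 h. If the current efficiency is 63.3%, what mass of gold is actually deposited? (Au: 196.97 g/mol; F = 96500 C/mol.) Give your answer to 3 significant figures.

4.89 g

Q = 0.871 × 13032 = 11350 C
n(e⁻) = 11350 / 96500 = 0.1176 mol
Au³⁺ + 3e⁻ → Au, so theoretical m(Au) = 0.03920 × 196.97 = 7.721 g
Actual mass = 63.3% × 7.721 = 4.89 g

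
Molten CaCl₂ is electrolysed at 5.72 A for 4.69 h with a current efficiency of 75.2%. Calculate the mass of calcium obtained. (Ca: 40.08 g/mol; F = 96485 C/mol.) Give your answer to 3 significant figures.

Q = 5.72 × 16884 = 96580 C
n(e⁻) = 96580 / 96485 = 1.001 mol
Ca²⁺ + 2e⁻ → Ca, so theoretical m(Ca) = 0.5005 × 40.08 = 20.06 g
Actual mass = 75.2% × 20.06 = 15.1 g

15.1 g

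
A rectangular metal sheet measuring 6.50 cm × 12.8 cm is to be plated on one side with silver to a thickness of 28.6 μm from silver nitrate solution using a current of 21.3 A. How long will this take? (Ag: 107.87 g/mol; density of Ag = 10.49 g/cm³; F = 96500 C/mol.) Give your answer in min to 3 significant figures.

Plated area = 6.50 × 12.8 = 83.20 cm²
Volume = 83.20 × 28.6×10⁻⁴ cm = 0.2380 cm³
m(Ag) = 0.2380 × 10.49 = 2.497 g
n(Ag) = 2.497 / 107.87 = 0.02315 mol; n(e⁻) = 0.02315 mol
Q = 0.02315 × 96500 = 2234 C
t = 2234 / 21.3 = 104.9 s = 1.75 min

1.75 min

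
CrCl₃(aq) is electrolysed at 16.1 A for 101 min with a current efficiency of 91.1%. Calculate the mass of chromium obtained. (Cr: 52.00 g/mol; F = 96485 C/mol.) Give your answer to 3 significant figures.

Q = 16.1 × 6060 = 97570 C
n(e⁻) = 97570 / 96485 = 1.011 mol
Cr³⁺ + 3e⁻ → Cr, so theoretical m(Cr) = 0.3370 × 52.00 = 17.52 g
Actual mass = 91.1% × 17.52 = 16.0 g

16.0 g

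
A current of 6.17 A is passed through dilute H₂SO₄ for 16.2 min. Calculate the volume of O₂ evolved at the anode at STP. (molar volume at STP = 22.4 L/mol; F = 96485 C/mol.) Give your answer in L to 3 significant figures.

Q = It = 6.17 × 972 = 5997 C
n(e⁻) = 5997 / 96485 = 0.06215 mol
2H₂O → O₂ + 4H⁺ + 4e⁻, so n(O₂) = 0.06215 / 4 = 0.01554 mol
V = 0.01554 × 22.4 = 0.3481 L

0.348 L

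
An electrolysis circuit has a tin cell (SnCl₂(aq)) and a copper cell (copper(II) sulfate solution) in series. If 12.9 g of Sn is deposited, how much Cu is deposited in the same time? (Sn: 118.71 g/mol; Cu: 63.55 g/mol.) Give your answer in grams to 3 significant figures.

n(Sn) = 12.9 / 118.71 = 0.1087 mol
Sn²⁺ + 2e⁻ → Sn, so n(e⁻) = 2 × 0.1087 = 0.2174 mol
The cells are in series, so the same charge (and hence the same n(e⁻) = 0.2174 mol) passes through both.
Cu²⁺ + 2e⁻ → Cu, so n(Cu) = 0.2174 / 2 = 0.1087 mol
m(Cu) = 0.1087 × 63.55 = 6.91 g

6.91 g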